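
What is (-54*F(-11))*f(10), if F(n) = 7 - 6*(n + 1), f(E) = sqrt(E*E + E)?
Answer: -3618*sqrt(110) ≈ -37946.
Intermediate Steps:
f(E) = sqrt(E + E**2) (f(E) = sqrt(E**2 + E) = sqrt(E + E**2))
F(n) = 1 - 6*n (F(n) = 7 - 6*(1 + n) = 7 - (6 + 6*n) = 7 + (-6 - 6*n) = 1 - 6*n)
(-54*F(-11))*f(10) = (-54*(1 - 6*(-11)))*sqrt(10*(1 + 10)) = (-54*(1 + 66))*sqrt(10*11) = (-54*67)*sqrt(110) = -3618*sqrt(110)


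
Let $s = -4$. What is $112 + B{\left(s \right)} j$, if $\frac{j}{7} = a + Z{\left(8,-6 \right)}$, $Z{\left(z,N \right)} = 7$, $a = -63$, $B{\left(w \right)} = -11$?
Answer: $4424$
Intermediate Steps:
$j = -392$ ($j = 7 \left(-63 + 7\right) = 7 \left(-56\right) = -392$)
$112 + B{\left(s \right)} j = 112 - -4312 = 112 + 4312 = 4424$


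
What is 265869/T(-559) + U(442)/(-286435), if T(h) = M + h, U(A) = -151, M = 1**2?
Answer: -8461566973/17758970 ≈ -476.47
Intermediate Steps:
M = 1
T(h) = 1 + h
265869/T(-559) + U(442)/(-286435) = 265869/(1 - 559) - 151/(-286435) = 265869/(-558) - 151*(-1/286435) = 265869*(-1/558) + 151/286435 = -29541/62 + 151/286435 = -8461566973/17758970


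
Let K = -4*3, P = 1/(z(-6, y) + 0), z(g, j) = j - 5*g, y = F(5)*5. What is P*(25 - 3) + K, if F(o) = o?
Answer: -58/5 ≈ -11.600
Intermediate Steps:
y = 25 (y = 5*5 = 25)
P = 1/55 (P = 1/((25 - 5*(-6)) + 0) = 1/((25 + 30) + 0) = 1/(55 + 0) = 1/55 ≈ 0.018182)
K = -12
P*(25 - 3) + K = (25 - 3)/55 - 12 = (1/55)*22 - 12 = 2/5 - 12 = -58/5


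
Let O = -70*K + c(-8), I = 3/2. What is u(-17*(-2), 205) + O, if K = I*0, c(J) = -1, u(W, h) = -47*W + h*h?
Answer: 40426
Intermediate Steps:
u(W, h) = h² - 47*W (u(W, h) = -47*W + h² = h² - 47*W)
I = 3/2 (I = 3*(½) = 3/2 ≈ 1.5000)
K = 0 (K = (3/2)*0 = 0)
O = -1 (O = -70*0 - 1 = 0 - 1 = -1)
u(-17*(-2), 205) + O = (205² - (-799)*(-2)) - 1 = (42025 - 47*34) - 1 = (42025 - 1598) - 1 = 40427 - 1 = 40426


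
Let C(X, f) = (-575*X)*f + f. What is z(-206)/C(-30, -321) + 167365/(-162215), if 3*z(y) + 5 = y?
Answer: -556070496776/538966247859 ≈ -1.0317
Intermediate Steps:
C(X, f) = f - 575*X*f (C(X, f) = -575*X*f + f = f - 575*X*f)
z(y) = -5/3 + y/3
z(-206)/C(-30, -321) + 167365/(-162215) = (-5/3 + (1/3)*(-206))/((-321*(1 - 575*(-30)))) + 167365/(-162215) = (-5/3 - 206/3)/((-321*(1 + 17250))) + 167365*(-1/162215) = -211/(3*((-321*17251))) - 33473/32443 = -211/3/(-5537571) - 33473/32443 = -211/3*(-1/5537571) - 33473/32443 = 211/16612713 - 33473/32443 = -556070496776/538966247859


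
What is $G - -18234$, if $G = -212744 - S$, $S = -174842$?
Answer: $-19668$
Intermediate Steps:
$G = -37902$ ($G = -212744 - -174842 = -212744 + 174842 = -37902$)
$G - -18234 = -37902 - -18234 = -37902 + 18234 = -19668$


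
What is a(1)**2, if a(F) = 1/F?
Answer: 1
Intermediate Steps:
a(1)**2 = (1/1)**2 = 1**2 = 1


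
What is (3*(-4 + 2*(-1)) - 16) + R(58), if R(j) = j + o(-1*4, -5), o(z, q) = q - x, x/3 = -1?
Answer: 22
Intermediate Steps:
x = -3 (x = 3*(-1) = -3)
o(z, q) = 3 + q (o(z, q) = q - 1*(-3) = q + 3 = 3 + q)
R(j) = -2 + j (R(j) = j + (3 - 5) = j - 2 = -2 + j)
(3*(-4 + 2*(-1)) - 16) + R(58) = (3*(-4 + 2*(-1)) - 16) + (-2 + 58) = (3*(-4 - 2) - 16) + 56 = (3*(-6) - 16) + 56 = (-18 - 16) + 56 = -34 + 56 = 22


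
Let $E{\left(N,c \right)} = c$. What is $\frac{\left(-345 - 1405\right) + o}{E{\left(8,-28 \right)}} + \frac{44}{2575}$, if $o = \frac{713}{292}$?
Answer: $\frac{1314348769}{21053200} \approx 62.43$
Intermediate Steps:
$o = \frac{713}{292}$ ($o = 713 \cdot \frac{1}{292} = \frac{713}{292} \approx 2.4418$)
$\frac{\left(-345 - 1405\right) + o}{E{\left(8,-28 \right)}} + \frac{44}{2575} = \frac{\left(-345 - 1405\right) + \frac{713}{292}}{-28} + \frac{44}{2575} = \left(-1750 + \frac{713}{292}\right) \left(- \frac{1}{28}\right) + 44 \cdot \frac{1}{2575} = \left(- \frac{510287}{292}\right) \left(- \frac{1}{28}\right) + \frac{44}{2575} = \frac{510287}{8176} + \frac{44}{2575} = \frac{1314348769}{21053200}$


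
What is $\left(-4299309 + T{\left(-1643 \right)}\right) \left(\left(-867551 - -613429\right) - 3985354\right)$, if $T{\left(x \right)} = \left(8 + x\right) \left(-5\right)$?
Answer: $18192159605784$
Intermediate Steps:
$T{\left(x \right)} = -40 - 5 x$
$\left(-4299309 + T{\left(-1643 \right)}\right) \left(\left(-867551 - -613429\right) - 3985354\right) = \left(-4299309 - -8175\right) \left(\left(-867551 - -613429\right) - 3985354\right) = \left(-4299309 + \left(-40 + 8215\right)\right) \left(\left(-867551 + 613429\right) - 3985354\right) = \left(-4299309 + 8175\right) \left(-254122 - 3985354\right) = \left(-4291134\right) \left(-4239476\right) = 18192159605784$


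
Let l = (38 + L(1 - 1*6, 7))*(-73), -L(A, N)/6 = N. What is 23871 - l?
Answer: 23579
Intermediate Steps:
L(A, N) = -6*N
l = 292 (l = (38 - 6*7)*(-73) = (38 - 42)*(-73) = -4*(-73) = 292)
23871 - l = 23871 - 1*292 = 23871 - 292 = 23579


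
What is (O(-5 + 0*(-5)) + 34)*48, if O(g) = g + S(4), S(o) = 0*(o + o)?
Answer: 1392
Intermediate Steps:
S(o) = 0 (S(o) = 0*(2*o) = 0)
O(g) = g (O(g) = g + 0 = g)
(O(-5 + 0*(-5)) + 34)*48 = ((-5 + 0*(-5)) + 34)*48 = ((-5 + 0) + 34)*48 = (-5 + 34)*48 = 29*48 = 1392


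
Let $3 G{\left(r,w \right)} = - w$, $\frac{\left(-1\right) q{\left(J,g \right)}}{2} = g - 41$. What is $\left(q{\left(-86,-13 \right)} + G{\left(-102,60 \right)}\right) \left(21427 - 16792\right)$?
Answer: $407880$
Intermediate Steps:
$q{\left(J,g \right)} = 82 - 2 g$ ($q{\left(J,g \right)} = - 2 \left(g - 41\right) = - 2 \left(-41 + g\right) = 82 - 2 g$)
$G{\left(r,w \right)} = - \frac{w}{3}$ ($G{\left(r,w \right)} = \frac{\left(-1\right) w}{3} = - \frac{w}{3}$)
$\left(q{\left(-86,-13 \right)} + G{\left(-102,60 \right)}\right) \left(21427 - 16792\right) = \left(\left(82 - -26\right) - 20\right) \left(21427 - 16792\right) = \left(\left(82 + 26\right) - 20\right) 4635 = \left(108 - 20\right) 4635 = 88 \cdot 4635 = 407880$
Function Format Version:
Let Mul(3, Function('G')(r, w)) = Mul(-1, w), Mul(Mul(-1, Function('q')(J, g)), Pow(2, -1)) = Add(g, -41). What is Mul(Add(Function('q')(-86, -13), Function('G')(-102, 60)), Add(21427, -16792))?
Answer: 407880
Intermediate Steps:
Function('q')(J, g) = Add(82, Mul(-2, g)) (Function('q')(J, g) = Mul(-2, Add(g, -41)) = Mul(-2, Add(-41, g)) = Add(82, Mul(-2, g)))
Function('G')(r, w) = Mul(Rational(-1, 3), w) (Function('G')(r, w) = Mul(Rational(1, 3), Mul(-1, w)) = Mul(Rational(-1, 3), w))
Mul(Add(Function('q')(-86, -13), Function('G')(-102, 60)), Add(21427, -16792)) = Mul(Add(Add(82, Mul(-2, -13)), Mul(Rational(-1, 3), 60)), Add(21427, -16792)) = Mul(Add(Add(82, 26), -20), 4635) = Mul(Add(108, -20), 4635) = Mul(88, 4635) = 407880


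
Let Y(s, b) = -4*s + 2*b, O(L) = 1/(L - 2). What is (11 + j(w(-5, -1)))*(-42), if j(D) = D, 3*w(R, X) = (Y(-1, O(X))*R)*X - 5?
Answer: -1876/3 ≈ -625.33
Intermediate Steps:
O(L) = 1/(-2 + L)
w(R, X) = -5/3 + R*X*(4 + 2/(-2 + X))/3 (w(R, X) = (((-4*(-1) + 2/(-2 + X))*R)*X - 5)/3 = (((4 + 2/(-2 + X))*R)*X - 5)/3 = ((R*(4 + 2/(-2 + X)))*X - 5)/3 = (R*X*(4 + 2/(-2 + X)) - 5)/3 = (-5 + R*X*(4 + 2/(-2 + X)))/3 = -5/3 + R*X*(4 + 2/(-2 + X))/3)
(11 + j(w(-5, -1)))*(-42) = (11 + (10 - 5*(-1) + 2*(-5)*(-1)*(-3 + 2*(-1)))/(3*(-2 - 1)))*(-42) = (11 + (⅓)*(10 + 5 + 2*(-5)*(-1)*(-3 - 2))/(-3))*(-42) = (11 + (⅓)*(-⅓)*(10 + 5 + 2*(-5)*(-1)*(-5)))*(-42) = (11 + (⅓)*(-⅓)*(10 + 5 - 50))*(-42) = (11 + (⅓)*(-⅓)*(-35))*(-42) = (11 + 35/9)*(-42) = (134/9)*(-42) = -1876/3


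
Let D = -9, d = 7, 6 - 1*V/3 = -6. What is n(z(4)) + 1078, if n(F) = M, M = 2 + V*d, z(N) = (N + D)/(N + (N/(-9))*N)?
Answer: 1332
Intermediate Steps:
V = 36 (V = 18 - 3*(-6) = 18 + 18 = 36)
z(N) = (-9 + N)/(N - N²/9) (z(N) = (N - 9)/(N + (N/(-9))*N) = (-9 + N)/(N + (N*(-⅑))*N) = (-9 + N)/(N + (-N/9)*N) = (-9 + N)/(N - N²/9))
M = 254 (M = 2 + 36*7 = 2 + 252 = 254)
n(F) = 254
n(z(4)) + 1078 = 254 + 1078 = 1332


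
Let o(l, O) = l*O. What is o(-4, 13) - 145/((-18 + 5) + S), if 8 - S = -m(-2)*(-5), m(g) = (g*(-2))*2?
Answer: -439/9 ≈ -48.778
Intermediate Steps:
o(l, O) = O*l
m(g) = -4*g (m(g) = -2*g*2 = -4*g)
S = -32 (S = 8 - (-(-4)*(-2))*(-5) = 8 - (-1*8)*(-5) = 8 - (-8)*(-5) = 8 - 1*40 = 8 - 40 = -32)
o(-4, 13) - 145/((-18 + 5) + S) = 13*(-4) - 145/((-18 + 5) - 32) = -52 - 145/(-13 - 32) = -52 - 145/(-45) = -52 - 145*(-1/45) = -52 + 29/9 = -439/9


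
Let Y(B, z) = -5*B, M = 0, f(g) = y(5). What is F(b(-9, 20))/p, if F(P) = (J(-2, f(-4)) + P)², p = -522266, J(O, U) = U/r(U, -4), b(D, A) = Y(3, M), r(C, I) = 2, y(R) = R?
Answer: -625/2089064 ≈ -0.00029918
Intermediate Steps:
f(g) = 5
b(D, A) = -15 (b(D, A) = -5*3 = -15)
J(O, U) = U/2
F(P) = (5/2 + P)² (F(P) = ((½)*5 + P)² = (5/2 + P)²)
F(b(-9, 20))/p = ((5 + 2*(-15))²/4)/(-522266) = ((5 - 30)²/4)*(-1/522266) = ((¼)*(-25)²)*(-1/522266) = ((¼)*625)*(-1/522266) = (625/4)*(-1/522266) = -625/2089064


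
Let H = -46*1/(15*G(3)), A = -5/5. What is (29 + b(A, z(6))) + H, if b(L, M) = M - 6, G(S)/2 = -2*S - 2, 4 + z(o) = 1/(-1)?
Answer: 2183/120 ≈ 18.192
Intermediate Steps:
z(o) = -5 (z(o) = -4 + 1/(-1) = -4 - 1 = -5)
A = -1 (A = -5*1/5 = -1)
G(S) = -4 - 4*S (G(S) = 2*(-2*S - 2) = 2*(-2 - 2*S) = -4 - 4*S)
b(L, M) = -6 + M
H = 23/120 (H = -46*1/(15*(-4 - 4*3)) = -46*1/(15*(-4 - 12)) = -46/((-16*15)) = -46/(-240) = -46*(-1/240) = 23/120 ≈ 0.19167)
(29 + b(A, z(6))) + H = (29 + (-6 - 5)) + 23/120 = (29 - 11) + 23/120 = 18 + 23/120 = 2183/120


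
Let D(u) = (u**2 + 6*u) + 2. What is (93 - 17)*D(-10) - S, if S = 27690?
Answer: -24498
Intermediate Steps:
D(u) = 2 + u**2 + 6*u
(93 - 17)*D(-10) - S = (93 - 17)*(2 + (-10)**2 + 6*(-10)) - 1*27690 = 76*(2 + 100 - 60) - 27690 = 76*42 - 27690 = 3192 - 27690 = -24498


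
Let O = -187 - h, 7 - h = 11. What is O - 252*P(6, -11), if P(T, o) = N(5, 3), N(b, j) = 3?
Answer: -939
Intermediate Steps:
h = -4 (h = 7 - 1*11 = 7 - 11 = -4)
P(T, o) = 3
O = -183 (O = -187 - 1*(-4) = -187 + 4 = -183)
O - 252*P(6, -11) = -183 - 252*3 = -183 - 756 = -939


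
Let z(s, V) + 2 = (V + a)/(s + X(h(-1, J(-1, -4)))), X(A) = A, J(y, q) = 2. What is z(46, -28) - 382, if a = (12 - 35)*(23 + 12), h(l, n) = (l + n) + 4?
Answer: -1201/3 ≈ -400.33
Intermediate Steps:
h(l, n) = 4 + l + n
a = -805 (a = -23*35 = -805)
z(s, V) = -2 + (-805 + V)/(5 + s) (z(s, V) = -2 + (V - 805)/(s + (4 - 1 + 2)) = -2 + (-805 + V)/(s + 5) = -2 + (-805 + V)/(5 + s))
z(46, -28) - 382 = (-815 - 28 - 2*46)/(5 + 46) - 382 = (-815 - 28 - 92)/51 - 382 = (1/51)*(-935) - 382 = -55/3 - 382 = -1201/3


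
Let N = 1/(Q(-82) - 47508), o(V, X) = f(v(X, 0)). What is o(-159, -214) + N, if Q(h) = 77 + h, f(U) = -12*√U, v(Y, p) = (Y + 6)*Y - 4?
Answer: -1/47513 - 24*√11127 ≈ -2531.6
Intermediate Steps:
v(Y, p) = -4 + Y*(6 + Y) (v(Y, p) = (6 + Y)*Y - 4 = Y*(6 + Y) - 4 = -4 + Y*(6 + Y))
o(V, X) = -12*√(-4 + X² + 6*X)
N = -1/47513 (N = 1/((77 - 82) - 47508) = 1/(-5 - 47508) = 1/(-47513) = -1/47513 ≈ -2.1047e-5)
o(-159, -214) + N = -12*√(-4 + (-214)² + 6*(-214)) - 1/47513 = -12*√(-4 + 45796 - 1284) - 1/47513 = -24*√11127 - 1/47513 = -1/47513 - 24*√11127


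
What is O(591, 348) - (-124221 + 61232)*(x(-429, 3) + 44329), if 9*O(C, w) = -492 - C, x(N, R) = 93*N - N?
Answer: 918568226/3 ≈ 3.0619e+8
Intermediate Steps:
x(N, R) = 92*N
O(C, w) = -164/3 - C/9 (O(C, w) = (-492 - C)/9 = -164/3 - C/9)
O(591, 348) - (-124221 + 61232)*(x(-429, 3) + 44329) = (-164/3 - 1/9*591) - (-124221 + 61232)*(92*(-429) + 44329) = (-164/3 - 197/3) - (-62989)*(-39468 + 44329) = -361/3 - (-62989)*4861 = -361/3 - 1*(-306189529) = -361/3 + 306189529 = 918568226/3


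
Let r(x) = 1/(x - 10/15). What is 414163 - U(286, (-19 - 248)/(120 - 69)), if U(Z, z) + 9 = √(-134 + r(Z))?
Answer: 414172 - I*√24546014/428 ≈ 4.1417e+5 - 11.576*I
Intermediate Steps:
r(x) = 1/(-⅔ + x) (r(x) = 1/(x - 10*1/15) = 1/(x - ⅔) = 1/(-⅔ + x))
U(Z, z) = -9 + √(-134 + 3/(-2 + 3*Z))
414163 - U(286, (-19 - 248)/(120 - 69)) = 414163 - (-9 + √((271 - 402*286)/(-2 + 3*286))) = 414163 - (-9 + √((271 - 114972)/(-2 + 858))) = 414163 - (-9 + √(-114701/856)) = 414163 - (-9 + I*√24546014/428) = 414163 + (9 - I*√24546014/428) = 414172 - I*√24546014/428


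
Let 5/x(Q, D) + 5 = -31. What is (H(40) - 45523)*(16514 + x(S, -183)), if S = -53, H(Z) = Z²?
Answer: -8704059859/12 ≈ -7.2534e+8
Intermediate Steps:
x(Q, D) = -5/36 (x(Q, D) = 5/(-5 - 31) = 5/(-36) = 5*(-1/36) = -5/36)
(H(40) - 45523)*(16514 + x(S, -183)) = (40² - 45523)*(16514 - 5/36) = (1600 - 45523)*(594499/36) = -43923*594499/36 = -8704059859/12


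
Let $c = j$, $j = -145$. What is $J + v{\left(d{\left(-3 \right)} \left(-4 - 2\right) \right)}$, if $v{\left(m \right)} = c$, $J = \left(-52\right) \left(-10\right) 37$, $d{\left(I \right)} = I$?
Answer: $19095$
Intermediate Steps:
$J = 19240$ ($J = 520 \cdot 37 = 19240$)
$c = -145$
$v{\left(m \right)} = -145$
$J + v{\left(d{\left(-3 \right)} \left(-4 - 2\right) \right)} = 19240 - 145 = 19095$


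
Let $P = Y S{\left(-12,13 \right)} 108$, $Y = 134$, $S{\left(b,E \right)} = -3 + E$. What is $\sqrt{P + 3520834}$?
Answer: $\sqrt{3665554} \approx 1914.6$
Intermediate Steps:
$P = 144720$ ($P = 134 \left(-3 + 13\right) 108 = 134 \cdot 10 \cdot 108 = 1340 \cdot 108 = 144720$)
$\sqrt{P + 3520834} = \sqrt{144720 + 3520834} = \sqrt{3665554}$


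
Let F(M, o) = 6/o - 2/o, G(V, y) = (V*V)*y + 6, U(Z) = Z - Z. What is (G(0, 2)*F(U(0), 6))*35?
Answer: 140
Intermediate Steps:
U(Z) = 0
G(V, y) = 6 + y*V² (G(V, y) = V²*y + 6 = y*V² + 6 = 6 + y*V²)
F(M, o) = 4/o
(G(0, 2)*F(U(0), 6))*35 = ((6 + 2*0²)*(4/6))*35 = ((6 + 2*0)*(4*(⅙)))*35 = ((6 + 0)*(⅔))*35 = (6*(⅔))*35 = 4*35 = 140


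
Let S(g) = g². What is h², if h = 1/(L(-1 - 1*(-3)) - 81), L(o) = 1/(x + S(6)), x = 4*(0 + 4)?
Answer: 2704/17732521 ≈ 0.00015249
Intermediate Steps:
x = 16 (x = 4*4 = 16)
L(o) = 1/52 (L(o) = 1/(16 + 6²) = 1/(16 + 36) = 1/52)
h = -52/4211 (h = 1/(1/52 - 81) = 1/(-4211/52) = -52/4211 ≈ -0.012349)
h² = (-52/4211)² = 2704/17732521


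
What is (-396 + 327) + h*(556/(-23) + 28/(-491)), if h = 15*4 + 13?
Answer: -20754937/11293 ≈ -1837.9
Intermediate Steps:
h = 73 (h = 60 + 13 = 73)
(-396 + 327) + h*(556/(-23) + 28/(-491)) = (-396 + 327) + 73*(556/(-23) + 28/(-491)) = -69 + 73*(556*(-1/23) + 28*(-1/491)) = -69 + 73*(-556/23 - 28/491) = -69 + 73*(-273640/11293) = -69 - 19975720/11293 = -20754937/11293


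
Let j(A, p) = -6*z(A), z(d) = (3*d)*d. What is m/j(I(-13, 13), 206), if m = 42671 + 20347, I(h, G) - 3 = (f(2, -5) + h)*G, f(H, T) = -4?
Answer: -3501/47524 ≈ -0.073668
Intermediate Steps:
z(d) = 3*d²
I(h, G) = 3 + G*(-4 + h) (I(h, G) = 3 + (-4 + h)*G = 3 + G*(-4 + h))
j(A, p) = -18*A²
m = 63018
m/j(I(-13, 13), 206) = 63018/((-18*(3 - 4*13 + 13*(-13))²)) = 63018/((-18*(3 - 52 - 169)²)) = 63018/((-18*(-218)²)) = 63018/((-18*47524)) = 63018/(-855432) = 63018*(-1/855432) = -3501/47524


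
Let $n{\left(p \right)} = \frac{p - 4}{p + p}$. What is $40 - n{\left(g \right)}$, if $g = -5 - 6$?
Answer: $\frac{865}{22} \approx 39.318$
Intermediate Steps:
$g = -11$ ($g = -5 - 6 = -11$)
$n{\left(p \right)} = \frac{-4 + p}{2 p}$
$40 - n{\left(g \right)} = 40 - \frac{-4 - 11}{2 \left(-11\right)} = 40 - \frac{1}{2} \left(- \frac{1}{11}\right) \left(-15\right) = 40 - \frac{15}{22} = \frac{865}{22}$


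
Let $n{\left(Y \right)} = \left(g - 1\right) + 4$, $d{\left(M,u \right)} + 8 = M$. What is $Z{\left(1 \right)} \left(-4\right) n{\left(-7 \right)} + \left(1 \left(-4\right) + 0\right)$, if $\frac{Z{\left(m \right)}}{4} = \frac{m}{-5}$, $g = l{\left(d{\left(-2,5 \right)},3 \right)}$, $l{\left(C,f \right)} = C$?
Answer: $- \frac{132}{5} \approx -26.4$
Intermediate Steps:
$d{\left(M,u \right)} = -8 + M$
$g = -10$ ($g = -8 - 2 = -10$)
$Z{\left(m \right)} = - \frac{4 m}{5}$ ($Z{\left(m \right)} = 4 \frac{m}{-5} = 4 m \left(- \frac{1}{5}\right) = 4 \left(- \frac{m}{5}\right) = - \frac{4 m}{5}$)
$n{\left(Y \right)} = -7$ ($n{\left(Y \right)} = \left(-10 - 1\right) + 4 = -11 + 4 = -7$)
$Z{\left(1 \right)} \left(-4\right) n{\left(-7 \right)} + \left(1 \left(-4\right) + 0\right) = \left(- \frac{4}{5}\right) 1 \left(-4\right) \left(-7\right) + \left(1 \left(-4\right) + 0\right) = \left(- \frac{4}{5}\right) \left(-4\right) \left(-7\right) + \left(-4 + 0\right) = \frac{16}{5} \left(-7\right) - 4 = - \frac{112}{5} - 4 = - \frac{132}{5}$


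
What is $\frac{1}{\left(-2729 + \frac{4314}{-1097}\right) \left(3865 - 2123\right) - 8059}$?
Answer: $- \frac{1097}{5231403757} \approx -2.097 \cdot 10^{-7}$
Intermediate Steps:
$\frac{1}{\left(-2729 + \frac{4314}{-1097}\right) \left(3865 - 2123\right) - 8059} = \frac{1}{\left(-2729 + 4314 \left(- \frac{1}{1097}\right)\right) 1742 - 8059} = \frac{1}{\left(-2729 - \frac{4314}{1097}\right) 1742 - 8059} = \frac{1}{\left(- \frac{2998027}{1097}\right) 1742 - 8059} = \frac{1}{- \frac{5222563034}{1097} - 8059} = \frac{1}{- \frac{5231403757}{1097}} = - \frac{1097}{5231403757}$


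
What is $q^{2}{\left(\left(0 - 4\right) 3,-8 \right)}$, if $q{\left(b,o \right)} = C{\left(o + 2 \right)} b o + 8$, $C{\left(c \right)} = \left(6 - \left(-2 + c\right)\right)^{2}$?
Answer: $354342976$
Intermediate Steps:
$C{\left(c \right)} = \left(8 - c\right)^{2}$
$q{\left(b,o \right)} = 8 + b o \left(-6 + o\right)^{2}$ ($q{\left(b,o \right)} = \left(-8 + \left(o + 2\right)\right)^{2} b o + 8 = \left(-8 + \left(2 + o\right)\right)^{2} b o + 8 = \left(-6 + o\right)^{2} b o + 8 = b \left(-6 + o\right)^{2} o + 8 = b o \left(-6 + o\right)^{2} + 8 = 8 + b o \left(-6 + o\right)^{2}$)
$q^{2}{\left(\left(0 - 4\right) 3,-8 \right)} = \left(8 + \left(0 - 4\right) 3 \left(-8\right) \left(-6 - 8\right)^{2}\right)^{2} = \left(8 + \left(-4\right) 3 \left(-8\right) \left(-14\right)^{2}\right)^{2} = \left(8 - \left(-96\right) 196\right)^{2} = \left(8 + 18816\right)^{2} = 18824^{2} = 354342976$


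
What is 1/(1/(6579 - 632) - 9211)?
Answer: -5947/54777816 ≈ -0.00010857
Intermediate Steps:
1/(1/(6579 - 632) - 9211) = 1/(1/5947 - 9211) = 1/(-54777816/5947) = -5947/54777816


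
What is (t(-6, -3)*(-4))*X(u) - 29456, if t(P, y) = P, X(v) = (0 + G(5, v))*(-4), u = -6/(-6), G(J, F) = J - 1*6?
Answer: -29360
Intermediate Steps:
G(J, F) = -6 + J (G(J, F) = J - 6 = -6 + J)
u = 1 (u = -6*(-⅙) = 1)
X(v) = 4 (X(v) = (0 + (-6 + 5))*(-4) = (0 - 1)*(-4) = -1*(-4) = 4)
(t(-6, -3)*(-4))*X(u) - 29456 = -6*(-4)*4 - 29456 = 24*4 - 29456 = 96 - 29456 = -29360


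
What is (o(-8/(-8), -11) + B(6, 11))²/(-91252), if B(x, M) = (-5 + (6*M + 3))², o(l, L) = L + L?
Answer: -592767/3259 ≈ -181.89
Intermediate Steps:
o(l, L) = 2*L
B(x, M) = (-2 + 6*M)² (B(x, M) = (-5 + (3 + 6*M))² = (-2 + 6*M)²)
(o(-8/(-8), -11) + B(6, 11))²/(-91252) = (2*(-11) + 4*(-1 + 3*11)²)²/(-91252) = (-22 + 4*(-1 + 33)²)²*(-1/91252) = (-22 + 4*32²)²*(-1/91252) = (-22 + 4*1024)²*(-1/91252) = (-22 + 4096)²*(-1/91252) = 4074²*(-1/91252) = 16597476*(-1/91252) = -592767/3259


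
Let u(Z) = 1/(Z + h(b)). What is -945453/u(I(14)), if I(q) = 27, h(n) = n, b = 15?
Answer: -39709026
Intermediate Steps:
u(Z) = 1/(15 + Z) (u(Z) = 1/(Z + 15) = 1/(15 + Z))
-945453/u(I(14)) = -945453/(1/(15 + 27)) = -945453/(1/42) = -945453/1/42 = -945453*42 = -39709026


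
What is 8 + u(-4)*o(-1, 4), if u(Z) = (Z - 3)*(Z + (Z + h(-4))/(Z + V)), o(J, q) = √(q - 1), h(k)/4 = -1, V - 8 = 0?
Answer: 8 + 42*√3 ≈ 80.746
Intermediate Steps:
V = 8 (V = 8 + 0 = 8)
h(k) = -4 (h(k) = 4*(-1) = -4)
o(J, q) = √(-1 + q)
u(Z) = (-3 + Z)*(Z + (-4 + Z)/(8 + Z)) (u(Z) = (Z - 3)*(Z + (Z - 4)/(Z + 8)) = (-3 + Z)*(Z + (-4 + Z)/(8 + Z)))
8 + u(-4)*o(-1, 4) = 8 + ((12 + (-4)³ - 31*(-4) + 6*(-4)²)/(8 - 4))*√(-1 + 4) = 8 + ((12 - 64 + 124 + 6*16)/4)*√3 = 8 + ((12 - 64 + 124 + 96)/4)*√3 = 8 + ((¼)*168)*√3 = 8 + 42*√3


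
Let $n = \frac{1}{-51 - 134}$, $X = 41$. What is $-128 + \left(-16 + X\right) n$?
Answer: $- \frac{4741}{37} \approx -128.14$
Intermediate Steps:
$n = - \frac{1}{185}$ ($n = \frac{1}{-185} = - \frac{1}{185} \approx -0.0054054$)
$-128 + \left(-16 + X\right) n = -128 + \left(-16 + 41\right) \left(- \frac{1}{185}\right) = -128 + 25 \left(- \frac{1}{185}\right) = -128 - \frac{5}{37} = - \frac{4741}{37}$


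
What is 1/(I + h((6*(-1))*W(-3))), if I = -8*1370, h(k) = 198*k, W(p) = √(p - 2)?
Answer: I/(4*(-2740*I + 297*√5)) ≈ -8.6178e-5 + 2.0888e-5*I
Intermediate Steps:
W(p) = √(-2 + p)
I = -10960
1/(I + h((6*(-1))*W(-3))) = 1/(-10960 + 198*((6*(-1))*√(-2 - 3))) = 1/(-10960 + 198*(-6*I*√5)) = 1/(-10960 - 1188*I*√5)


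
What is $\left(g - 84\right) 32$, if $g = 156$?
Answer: $2304$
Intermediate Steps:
$\left(g - 84\right) 32 = \left(156 - 84\right) 32 = 72 \cdot 32 = 2304$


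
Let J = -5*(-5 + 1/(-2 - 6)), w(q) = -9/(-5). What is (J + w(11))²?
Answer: 1203409/1600 ≈ 752.13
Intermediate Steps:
w(q) = 9/5 (w(q) = -9*(-⅕) = 9/5)
J = 205/8 (J = -5*(-5 + 1/(-8)) = -5*(-5 - ⅛) = -5*(-41/8) = 205/8 ≈ 25.625)
(J + w(11))² = (205/8 + 9/5)² = (1097/40)² = 1203409/1600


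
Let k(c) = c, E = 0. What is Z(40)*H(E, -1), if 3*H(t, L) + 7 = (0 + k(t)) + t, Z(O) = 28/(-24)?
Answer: 49/18 ≈ 2.7222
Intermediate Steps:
Z(O) = -7/6 (Z(O) = 28*(-1/24) = -7/6)
H(t, L) = -7/3 + 2*t/3 (H(t, L) = -7/3 + ((0 + t) + t)/3 = -7/3 + (t + t)/3 = -7/3 + (2*t)/3 = -7/3 + 2*t/3)
Z(40)*H(E, -1) = -7*(-7/3 + (⅔)*0)/6 = -7*(-7/3 + 0)/6 = -7/6*(-7/3) = 49/18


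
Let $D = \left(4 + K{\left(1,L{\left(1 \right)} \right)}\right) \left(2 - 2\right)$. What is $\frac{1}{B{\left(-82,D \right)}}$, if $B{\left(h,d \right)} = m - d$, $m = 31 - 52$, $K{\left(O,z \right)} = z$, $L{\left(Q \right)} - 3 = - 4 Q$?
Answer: $- \frac{1}{21} \approx -0.047619$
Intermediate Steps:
$L{\left(Q \right)} = 3 - 4 Q$
$m = -21$ ($m = 31 - 52 = -21$)
$D = 0$ ($D = \left(4 + \left(3 - 4\right)\right) \left(2 - 2\right) = \left(4 - 1\right) 0 = 3 \cdot 0 = 0$)
$B{\left(h,d \right)} = -21 - d$
$\frac{1}{B{\left(-82,D \right)}} = \frac{1}{-21 - 0} = \frac{1}{-21 + 0} = \frac{1}{-21} = - \frac{1}{21}$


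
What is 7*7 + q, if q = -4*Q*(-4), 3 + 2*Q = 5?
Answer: 65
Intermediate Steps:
Q = 1 (Q = -3/2 + (½)*5 = -3/2 + 5/2 = 1)
q = 16 (q = -4*1*(-4) = -4*(-4) = 16)
7*7 + q = 7*7 + 16 = 49 + 16 = 65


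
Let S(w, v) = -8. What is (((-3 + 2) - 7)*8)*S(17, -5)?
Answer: 512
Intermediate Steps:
(((-3 + 2) - 7)*8)*S(17, -5) = (((-3 + 2) - 7)*8)*(-8) = ((-1 - 7)*8)*(-8) = -8*8*(-8) = -64*(-8) = 512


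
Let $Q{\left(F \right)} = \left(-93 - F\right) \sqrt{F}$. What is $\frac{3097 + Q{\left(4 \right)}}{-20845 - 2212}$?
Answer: $- \frac{2903}{23057} \approx -0.12591$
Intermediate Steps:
$Q{\left(F \right)} = \sqrt{F} \left(-93 - F\right)$
$\frac{3097 + Q{\left(4 \right)}}{-20845 - 2212} = \frac{3097 + \sqrt{4} \left(-93 - 4\right)}{-20845 - 2212} = \frac{3097 + 2 \left(-93 - 4\right)}{-20845 - 2212} = \frac{3097 + 2 \left(-97\right)}{-23057} = \left(3097 - 194\right) \left(- \frac{1}{23057}\right) = 2903 \left(- \frac{1}{23057}\right) = - \frac{2903}{23057}$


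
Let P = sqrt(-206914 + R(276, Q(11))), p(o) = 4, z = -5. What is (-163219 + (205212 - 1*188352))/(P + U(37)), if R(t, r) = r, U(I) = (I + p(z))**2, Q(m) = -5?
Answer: -246029479/3032680 + 439077*I*sqrt(22991)/3032680 ≈ -81.126 + 21.953*I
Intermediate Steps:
U(I) = (4 + I)**2 (U(I) = (I + 4)**2 = (4 + I)**2)
P = 3*I*sqrt(22991) (P = sqrt(-206914 - 5) = sqrt(-206919) = 3*I*sqrt(22991) ≈ 454.88*I)
(-163219 + (205212 - 1*188352))/(P + U(37)) = (-163219 + (205212 - 1*188352))/(3*I*sqrt(22991) + (4 + 37)**2) = (-163219 + (205212 - 188352))/(3*I*sqrt(22991) + 41**2) = (-163219 + 16860)/(3*I*sqrt(22991) + 1681) = -146359/(1681 + 3*I*sqrt(22991))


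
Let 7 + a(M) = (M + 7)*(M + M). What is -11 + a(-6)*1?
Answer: -30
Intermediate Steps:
a(M) = -7 + 2*M*(7 + M) (a(M) = -7 + (M + 7)*(M + M) = -7 + (7 + M)*(2*M) = -7 + 2*M*(7 + M))
-11 + a(-6)*1 = -11 + (-7 + 2*(-6)² + 14*(-6))*1 = -11 + (-7 + 2*36 - 84)*1 = -11 + (-7 + 72 - 84)*1 = -11 - 19*1 = -11 - 19 = -30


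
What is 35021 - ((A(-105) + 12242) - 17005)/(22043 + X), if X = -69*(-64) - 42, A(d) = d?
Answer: 925154625/26417 ≈ 35021.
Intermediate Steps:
X = 4374 (X = 4416 - 42 = 4374)
35021 - ((A(-105) + 12242) - 17005)/(22043 + X) = 35021 - ((-105 + 12242) - 17005)/(22043 + 4374) = 35021 - (12137 - 17005)/26417 = 35021 - (-4868)/26417 = 35021 - 1*(-4868/26417) = 35021 + 4868/26417 = 925154625/26417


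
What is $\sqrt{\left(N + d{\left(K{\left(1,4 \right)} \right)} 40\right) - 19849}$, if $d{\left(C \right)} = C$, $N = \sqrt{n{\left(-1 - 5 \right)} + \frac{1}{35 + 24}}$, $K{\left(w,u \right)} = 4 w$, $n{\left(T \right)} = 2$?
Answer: $\frac{\sqrt{-68537409 + 59 \sqrt{7021}}}{59} \approx 140.31 i$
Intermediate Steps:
$N = \frac{\sqrt{7021}}{59}$ ($N = \sqrt{2 + \frac{1}{35 + 24}} = \sqrt{2 + \frac{1}{59}} = \sqrt{\frac{119}{59}} = \frac{\sqrt{7021}}{59} \approx 1.4202$)
$\sqrt{\left(N + d{\left(K{\left(1,4 \right)} \right)} 40\right) - 19849} = \sqrt{\left(\frac{\sqrt{7021}}{59} + 4 \cdot 1 \cdot 40\right) - 19849} = \sqrt{\left(\frac{\sqrt{7021}}{59} + 4 \cdot 40\right) - 19849} = \sqrt{\left(\frac{\sqrt{7021}}{59} + 160\right) - 19849} = \sqrt{\left(160 + \frac{\sqrt{7021}}{59}\right) - 19849} = \sqrt{-19689 + \frac{\sqrt{7021}}{59}}$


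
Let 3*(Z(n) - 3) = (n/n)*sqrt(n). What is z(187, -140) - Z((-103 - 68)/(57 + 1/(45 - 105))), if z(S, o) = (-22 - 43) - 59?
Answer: -127 - 2*I*sqrt(974415)/3419 ≈ -127.0 - 0.57743*I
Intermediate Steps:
Z(n) = 3 + sqrt(n)/3 (Z(n) = 3 + ((n/n)*sqrt(n))/3 = 3 + (1*sqrt(n))/3 = 3 + sqrt(n)/3)
z(S, o) = -124 (z(S, o) = -65 - 59 = -124)
z(187, -140) - Z((-103 - 68)/(57 + 1/(45 - 105))) = -124 - (3 + sqrt((-103 - 68)/(57 + 1/(45 - 105)))/3) = -124 - (3 + sqrt(-171/(57 + 1/(-60)))/3) = -124 - (3 + sqrt(-171/(57 - 1/60))/3) = -124 - (3 + sqrt(-171/3419/60)/3) = -124 - (3 + sqrt(-171*60/3419)/3) = -124 - (3 + sqrt(-10260/3419)/3) = -124 - (3 + (6*I*sqrt(974415)/3419)/3) = -124 - (3 + 2*I*sqrt(974415)/3419) = -124 + (-3 - 2*I*sqrt(974415)/3419) = -127 - 2*I*sqrt(974415)/3419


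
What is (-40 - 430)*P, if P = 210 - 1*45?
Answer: -77550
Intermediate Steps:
P = 165 (P = 210 - 45 = 165)
(-40 - 430)*P = (-40 - 430)*165 = -470*165 = -77550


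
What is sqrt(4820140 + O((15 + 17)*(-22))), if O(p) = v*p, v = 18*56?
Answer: 2*sqrt(1027627) ≈ 2027.4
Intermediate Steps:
v = 1008
O(p) = 1008*p
sqrt(4820140 + O((15 + 17)*(-22))) = sqrt(4820140 + 1008*((15 + 17)*(-22))) = sqrt(4820140 + 1008*(32*(-22))) = sqrt(4820140 + 1008*(-704)) = sqrt(4820140 - 709632) = sqrt(4110508) = 2*sqrt(1027627)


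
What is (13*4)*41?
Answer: 2132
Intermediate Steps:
(13*4)*41 = 52*41 = 2132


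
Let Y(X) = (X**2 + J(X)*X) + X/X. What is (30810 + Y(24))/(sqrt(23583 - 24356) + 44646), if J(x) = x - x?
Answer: 1401304002/1993266089 - 31387*I*sqrt(773)/1993266089 ≈ 0.70302 - 0.0004378*I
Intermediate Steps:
J(x) = 0
Y(X) = 1 + X**2 (Y(X) = (X**2 + 0*X) + X/X = (X**2 + 0) + 1 = X**2 + 1 = 1 + X**2)
(30810 + Y(24))/(sqrt(23583 - 24356) + 44646) = (30810 + (1 + 24**2))/(sqrt(23583 - 24356) + 44646) = (30810 + (1 + 576))/(sqrt(-773) + 44646) = (30810 + 577)/(I*sqrt(773) + 44646) = 31387/(44646 + I*sqrt(773))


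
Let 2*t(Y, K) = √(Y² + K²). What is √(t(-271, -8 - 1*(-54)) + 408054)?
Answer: √(1632216 + 2*√75557)/2 ≈ 638.90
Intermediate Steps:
t(Y, K) = √(K² + Y²)/2 (t(Y, K) = √(Y² + K²)/2 = √(K² + Y²)/2)
√(t(-271, -8 - 1*(-54)) + 408054) = √(√((-8 - 1*(-54))² + (-271)²)/2 + 408054) = √(√((-8 + 54)² + 73441)/2 + 408054) = √(√(46² + 73441)/2 + 408054) = √(√(2116 + 73441)/2 + 408054) = √(√75557/2 + 408054) = √(408054 + √75557/2)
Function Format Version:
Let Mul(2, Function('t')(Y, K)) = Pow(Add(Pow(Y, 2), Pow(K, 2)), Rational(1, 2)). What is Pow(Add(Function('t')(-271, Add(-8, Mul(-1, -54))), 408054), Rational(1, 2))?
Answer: Mul(Rational(1, 2), Pow(Add(1632216, Mul(2, Pow(75557, Rational(1, 2)))), Rational(1, 2))) ≈ 638.90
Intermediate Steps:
Function('t')(Y, K) = Mul(Rational(1, 2), Pow(Add(Pow(K, 2), Pow(Y, 2)), Rational(1, 2))) (Function('t')(Y, K) = Mul(Rational(1, 2), Pow(Add(Pow(Y, 2), Pow(K, 2)), Rational(1, 2))) = Mul(Rational(1, 2), Pow(Add(Pow(K, 2), Pow(Y, 2)), Rational(1, 2))))
Pow(Add(Function('t')(-271, Add(-8, Mul(-1, -54))), 408054), Rational(1, 2)) = Pow(Add(Mul(Rational(1, 2), Pow(Add(Pow(Add(-8, Mul(-1, -54)), 2), Pow(-271, 2)), Rational(1, 2))), 408054), Rational(1, 2)) = Pow(Add(Mul(Rational(1, 2), Pow(Add(Pow(Add(-8, 54), 2), 73441), Rational(1, 2))), 408054), Rational(1, 2)) = Pow(Add(Mul(Rational(1, 2), Pow(Add(Pow(46, 2), 73441), Rational(1, 2))), 408054), Rational(1, 2)) = Pow(Add(Mul(Rational(1, 2), Pow(Add(2116, 73441), Rational(1, 2))), 408054), Rational(1, 2)) = Pow(Add(Mul(Rational(1, 2), Pow(75557, Rational(1, 2))), 408054), Rational(1, 2)) = Pow(Add(408054, Mul(Rational(1, 2), Pow(75557, Rational(1, 2)))), Rational(1, 2))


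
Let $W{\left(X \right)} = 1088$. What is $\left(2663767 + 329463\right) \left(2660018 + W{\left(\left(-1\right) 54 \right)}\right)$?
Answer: $7965302312380$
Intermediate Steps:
$\left(2663767 + 329463\right) \left(2660018 + W{\left(\left(-1\right) 54 \right)}\right) = \left(2663767 + 329463\right) \left(2660018 + 1088\right) = 2993230 \cdot 2661106 = 7965302312380$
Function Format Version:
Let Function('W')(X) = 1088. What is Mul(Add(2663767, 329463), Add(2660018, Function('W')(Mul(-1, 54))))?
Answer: 7965302312380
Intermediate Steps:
Mul(Add(2663767, 329463), Add(2660018, Function('W')(Mul(-1, 54)))) = Mul(Add(2663767, 329463), Add(2660018, 1088)) = Mul(2993230, 2661106) = 7965302312380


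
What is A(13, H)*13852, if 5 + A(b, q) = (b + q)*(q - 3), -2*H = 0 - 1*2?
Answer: -457116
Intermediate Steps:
H = 1 (H = -(0 - 1*2)/2 = -(0 - 2)/2 = -½*(-2) = 1)
A(b, q) = -5 + (-3 + q)*(b + q) (A(b, q) = -5 + (b + q)*(q - 3) = -5 + (b + q)*(-3 + q) = -5 + (-3 + q)*(b + q))
A(13, H)*13852 = (-5 + 1² - 3*13 - 3*1 + 13*1)*13852 = (-5 + 1 - 39 - 3 + 13)*13852 = -33*13852 = -457116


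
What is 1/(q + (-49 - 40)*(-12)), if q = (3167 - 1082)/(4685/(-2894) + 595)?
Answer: 114483/122670110 ≈ 0.00093326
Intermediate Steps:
q = 402266/114483 (q = 2085/(4685*(-1/2894) + 595) = 2085/(-4685/2894 + 595) = 2085/(1717245/2894) = 2085*(2894/1717245) = 402266/114483 ≈ 3.5138)
1/(q + (-49 - 40)*(-12)) = 1/(402266/114483 + (-49 - 40)*(-12)) = 1/(402266/114483 - 89*(-12)) = 1/(402266/114483 + 1068) = 1/(122670110/114483) = 114483/122670110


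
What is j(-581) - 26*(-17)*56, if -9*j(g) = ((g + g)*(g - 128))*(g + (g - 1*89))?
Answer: 114541014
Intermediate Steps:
j(g) = -2*g*(-128 + g)*(-89 + 2*g)/9 (j(g) = -(g + g)*(g - 128)*(g + (g - 1*89))/9 = -(2*g)*(-128 + g)*(g + (g - 89))/9 = -2*g*(-128 + g)*(g + (-89 + g))/9 = -2*g*(-128 + g)*(-89 + 2*g)/9)
j(-581) - 26*(-17)*56 = (2/9)*(-581)*(-11392 - 2*(-581)**2 + 345*(-581)) - 26*(-17)*56 = (2/9)*(-581)*(-11392 - 2*337561 - 200445) - (-442)*56 = (2/9)*(-581)*(-11392 - 675122 - 200445) - 1*(-24752) = (2/9)*(-581)*(-886959) + 24752 = 114516262 + 24752 = 114541014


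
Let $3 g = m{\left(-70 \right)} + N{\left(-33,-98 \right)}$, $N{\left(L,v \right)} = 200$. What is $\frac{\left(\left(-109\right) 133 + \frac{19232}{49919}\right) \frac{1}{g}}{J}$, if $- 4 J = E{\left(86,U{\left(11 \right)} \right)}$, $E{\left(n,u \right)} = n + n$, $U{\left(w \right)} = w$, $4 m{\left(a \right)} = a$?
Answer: $\frac{4341939066}{783478705} \approx 5.5419$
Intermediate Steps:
$m{\left(a \right)} = \frac{a}{4}$
$g = \frac{365}{6}$ ($g = \frac{\frac{1}{4} \left(-70\right) + 200}{3} = \frac{- \frac{35}{2} + 200}{3} = \frac{1}{3} \cdot \frac{365}{2} = \frac{365}{6} \approx 60.833$)
$E{\left(n,u \right)} = 2 n$
$J = -43$ ($J = - \frac{2 \cdot 86}{4} = \left(- \frac{1}{4}\right) 172 = -43$)
$\frac{\left(\left(-109\right) 133 + \frac{19232}{49919}\right) \frac{1}{g}}{J} = \frac{\left(\left(-109\right) 133 + \frac{19232}{49919}\right) \frac{1}{\frac{365}{6}}}{-43} = \left(-14497 + 19232 \cdot \frac{1}{49919}\right) \frac{6}{365} \left(- \frac{1}{43}\right) = \left(-14497 + \frac{19232}{49919}\right) \frac{6}{365} \left(- \frac{1}{43}\right) = \left(- \frac{723656511}{49919}\right) \frac{6}{365} \left(- \frac{1}{43}\right) = \left(- \frac{4341939066}{18220435}\right) \left(- \frac{1}{43}\right) = \frac{4341939066}{783478705}$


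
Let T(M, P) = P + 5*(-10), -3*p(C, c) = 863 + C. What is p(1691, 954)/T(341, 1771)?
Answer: -2554/5163 ≈ -0.49467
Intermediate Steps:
p(C, c) = -863/3 - C/3 (p(C, c) = -(863 + C)/3 = -863/3 - C/3)
T(M, P) = -50 + P (T(M, P) = P - 50 = -50 + P)
p(1691, 954)/T(341, 1771) = (-863/3 - 1/3*1691)/(-50 + 1771) = (-863/3 - 1691/3)/1721 = -2554/3*1/1721 = -2554/5163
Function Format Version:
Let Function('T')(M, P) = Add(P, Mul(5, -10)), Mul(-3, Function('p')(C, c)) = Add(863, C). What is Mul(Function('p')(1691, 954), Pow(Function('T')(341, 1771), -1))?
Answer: Rational(-2554, 5163) ≈ -0.49467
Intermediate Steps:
Function('p')(C, c) = Add(Rational(-863, 3), Mul(Rational(-1, 3), C)) (Function('p')(C, c) = Mul(Rational(-1, 3), Add(863, C)) = Add(Rational(-863, 3), Mul(Rational(-1, 3), C)))
Function('T')(M, P) = Add(-50, P) (Function('T')(M, P) = Add(P, -50) = Add(-50, P))
Mul(Function('p')(1691, 954), Pow(Function('T')(341, 1771), -1)) = Mul(Add(Rational(-863, 3), Mul(Rational(-1, 3), 1691)), Pow(Add(-50, 1771), -1)) = Mul(Add(Rational(-863, 3), Rational(-1691, 3)), Pow(1721, -1)) = Mul(Rational(-2554, 3), Rational(1, 1721)) = Rational(-2554, 5163)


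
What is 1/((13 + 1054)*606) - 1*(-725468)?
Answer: 469089059737/646602 ≈ 7.2547e+5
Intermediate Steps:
1/((13 + 1054)*606) - 1*(-725468) = 1/(1067*606) + 725468 = 1/646602 + 725468 = 469089059737/646602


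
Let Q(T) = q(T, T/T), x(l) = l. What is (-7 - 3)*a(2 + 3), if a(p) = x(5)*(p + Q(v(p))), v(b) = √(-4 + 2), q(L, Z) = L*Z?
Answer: -250 - 50*I*√2 ≈ -250.0 - 70.711*I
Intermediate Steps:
v(b) = I*√2 (v(b) = √(-2) = I*√2)
Q(T) = T (Q(T) = T*(T/T) = T*1 = T)
a(p) = 5*p + 5*I*√2 (a(p) = 5*(p + I*√2) = 5*p + 5*I*√2)
(-7 - 3)*a(2 + 3) = (-7 - 3)*(5*(2 + 3) + 5*I*√2) = -10*(5*5 + 5*I*√2) = -10*(25 + 5*I*√2) = -250 - 50*I*√2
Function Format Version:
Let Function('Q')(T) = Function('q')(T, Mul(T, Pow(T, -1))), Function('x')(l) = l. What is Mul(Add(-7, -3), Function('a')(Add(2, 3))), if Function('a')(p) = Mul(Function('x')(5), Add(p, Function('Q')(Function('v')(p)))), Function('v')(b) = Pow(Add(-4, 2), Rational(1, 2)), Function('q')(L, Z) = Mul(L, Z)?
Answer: Add(-250, Mul(-50, I, Pow(2, Rational(1, 2)))) ≈ Add(-250.00, Mul(-70.711, I))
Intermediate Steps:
Function('v')(b) = Mul(I, Pow(2, Rational(1, 2))) (Function('v')(b) = Pow(-2, Rational(1, 2)) = Mul(I, Pow(2, Rational(1, 2))))
Function('Q')(T) = T (Function('Q')(T) = Mul(T, Mul(T, Pow(T, -1))) = Mul(T, 1) = T)
Function('a')(p) = Add(Mul(5, p), Mul(5, I, Pow(2, Rational(1, 2)))) (Function('a')(p) = Mul(5, Add(p, Mul(I, Pow(2, Rational(1, 2))))) = Add(Mul(5, p), Mul(5, I, Pow(2, Rational(1, 2)))))
Mul(Add(-7, -3), Function('a')(Add(2, 3))) = Mul(Add(-7, -3), Add(Mul(5, Add(2, 3)), Mul(5, I, Pow(2, Rational(1, 2))))) = Mul(-10, Add(Mul(5, 5), Mul(5, I, Pow(2, Rational(1, 2))))) = Mul(-10, Add(25, Mul(5, I, Pow(2, Rational(1, 2))))) = Add(-250, Mul(-50, I, Pow(2, Rational(1, 2))))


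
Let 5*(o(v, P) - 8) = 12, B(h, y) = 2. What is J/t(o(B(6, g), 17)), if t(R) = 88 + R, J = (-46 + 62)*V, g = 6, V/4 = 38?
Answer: 3040/123 ≈ 24.715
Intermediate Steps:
V = 152 (V = 4*38 = 152)
o(v, P) = 52/5 (o(v, P) = 8 + (1/5)*12 = 8 + 12/5 = 52/5)
J = 2432 (J = (-46 + 62)*152 = 16*152 = 2432)
J/t(o(B(6, g), 17)) = 2432/(88 + 52/5) = 2432/(492/5) = 2432*(5/492) = 3040/123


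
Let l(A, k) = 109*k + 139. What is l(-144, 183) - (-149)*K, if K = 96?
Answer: 34390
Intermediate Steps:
l(A, k) = 139 + 109*k
l(-144, 183) - (-149)*K = (139 + 109*183) - (-149)*96 = (139 + 19947) - 1*(-14304) = 20086 + 14304 = 34390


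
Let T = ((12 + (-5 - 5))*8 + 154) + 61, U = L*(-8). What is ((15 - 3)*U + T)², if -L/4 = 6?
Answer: 6426225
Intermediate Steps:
L = -24 (L = -4*6 = -24)
U = 192 (U = -24*(-8) = 192)
T = 231 (T = ((12 - 10)*8 + 154) + 61 = (2*8 + 154) + 61 = (16 + 154) + 61 = 170 + 61 = 231)
((15 - 3)*U + T)² = ((15 - 3)*192 + 231)² = (12*192 + 231)² = (2304 + 231)² = 2535² = 6426225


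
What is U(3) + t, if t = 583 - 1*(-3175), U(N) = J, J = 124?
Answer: 3882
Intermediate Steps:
U(N) = 124
t = 3758 (t = 583 + 3175 = 3758)
U(3) + t = 124 + 3758 = 3882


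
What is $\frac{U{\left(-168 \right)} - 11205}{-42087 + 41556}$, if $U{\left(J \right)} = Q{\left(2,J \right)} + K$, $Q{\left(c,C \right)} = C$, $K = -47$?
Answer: $\frac{11420}{531} \approx 21.507$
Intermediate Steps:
$U{\left(J \right)} = -47 + J$ ($U{\left(J \right)} = J - 47 = -47 + J$)
$\frac{U{\left(-168 \right)} - 11205}{-42087 + 41556} = \frac{\left(-47 - 168\right) - 11205}{-42087 + 41556} = \frac{-215 - 11205}{-531} = \left(-11420\right) \left(- \frac{1}{531}\right) = \frac{11420}{531}$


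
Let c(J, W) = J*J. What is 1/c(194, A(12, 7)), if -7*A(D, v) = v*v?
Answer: 1/37636 ≈ 2.6570e-5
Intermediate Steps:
A(D, v) = -v²/7 (A(D, v) = -v*v/7 = -v²/7)
c(J, W) = J²
1/c(194, A(12, 7)) = 1/(194²) = 1/37636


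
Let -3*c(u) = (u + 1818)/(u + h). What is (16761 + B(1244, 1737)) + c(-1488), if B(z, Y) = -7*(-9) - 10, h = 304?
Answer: 9953943/592 ≈ 16814.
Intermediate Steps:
B(z, Y) = 53 (B(z, Y) = 63 - 10 = 53)
c(u) = -(1818 + u)/(3*(304 + u)) (c(u) = -(u + 1818)/(3*(u + 304)) = -(1818 + u)/(3*(304 + u)))
(16761 + B(1244, 1737)) + c(-1488) = (16761 + 53) + (-1818 - 1*(-1488))/(3*(304 - 1488)) = 16814 + (1/3)*(-1818 + 1488)/(-1184) = 16814 + (1/3)*(-1/1184)*(-330) = 16814 + 55/592 = 9953943/592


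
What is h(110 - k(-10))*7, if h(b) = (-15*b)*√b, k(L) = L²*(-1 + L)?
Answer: -1397550*√10 ≈ -4.4194e+6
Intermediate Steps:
h(b) = -15*b^(3/2)
h(110 - k(-10))*7 = -15*(110 - (-10)²*(-1 - 10))^(3/2)*7 = -15*(110 - 100*(-11))^(3/2)*7 = -15*(110 - 1*(-1100))^(3/2)*7 = -15*(110 + 1100)^(3/2)*7 = -199650*√10*7 = -1397550*√10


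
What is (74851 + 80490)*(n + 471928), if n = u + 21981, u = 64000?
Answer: 86666141969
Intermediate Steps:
n = 85981 (n = 64000 + 21981 = 85981)
(74851 + 80490)*(n + 471928) = (74851 + 80490)*(85981 + 471928) = 155341*557909 = 86666141969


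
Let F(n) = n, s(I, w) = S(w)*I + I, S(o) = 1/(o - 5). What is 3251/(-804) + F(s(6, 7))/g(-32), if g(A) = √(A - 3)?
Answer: -3251/804 - 9*I*√35/35 ≈ -4.0435 - 1.5213*I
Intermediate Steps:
S(o) = 1/(-5 + o)
g(A) = √(-3 + A)
s(I, w) = I + I/(-5 + w) (s(I, w) = I/(-5 + w) + I = I + I/(-5 + w))
3251/(-804) + F(s(6, 7))/g(-32) = 3251/(-804) + (6*(-4 + 7)/(-5 + 7))/(√(-3 - 32)) = 3251*(-1/804) + (6*3/2)/(√(-35)) = -3251/804 + (6*(½)*3)/((I*√35)) = -3251/804 + 9*(-I*√35/35) = -3251/804 - 9*I*√35/35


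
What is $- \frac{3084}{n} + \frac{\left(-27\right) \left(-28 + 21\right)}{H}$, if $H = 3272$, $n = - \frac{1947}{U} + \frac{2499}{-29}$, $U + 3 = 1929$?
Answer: $\frac{188178188895}{5311041688} \approx 35.432$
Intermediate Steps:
$U = 1926$ ($U = -3 + 1929 = 1926$)
$n = - \frac{1623179}{18618}$ ($n = - \frac{1947}{1926} + \frac{2499}{-29} = \left(-1947\right) \frac{1}{1926} + 2499 \left(- \frac{1}{29}\right) = - \frac{649}{642} - \frac{2499}{29} = - \frac{1623179}{18618} \approx -87.183$)
$- \frac{3084}{n} + \frac{\left(-27\right) \left(-28 + 21\right)}{H} = - \frac{3084}{- \frac{1623179}{18618}} + \frac{\left(-27\right) \left(-28 + 21\right)}{3272} = \left(-3084\right) \left(- \frac{18618}{1623179}\right) + \left(-27\right) \left(-7\right) \frac{1}{3272} = \frac{57417912}{1623179} + 189 \cdot \frac{1}{3272} = \frac{57417912}{1623179} + \frac{189}{3272} = \frac{188178188895}{5311041688}$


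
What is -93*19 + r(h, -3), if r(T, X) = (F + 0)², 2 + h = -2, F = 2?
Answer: -1763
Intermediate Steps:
h = -4 (h = -2 - 2 = -4)
r(T, X) = 4 (r(T, X) = (2 + 0)² = 2² = 4)
-93*19 + r(h, -3) = -93*19 + 4 = -1767 + 4 = -1763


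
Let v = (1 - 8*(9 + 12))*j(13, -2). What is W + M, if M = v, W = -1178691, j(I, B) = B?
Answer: -1178357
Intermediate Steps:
v = 334 (v = (1 - 8*(9 + 12))*(-2) = (1 - 8*21)*(-2) = (1 - 168)*(-2) = -167*(-2) = 334)
M = 334
W + M = -1178691 + 334 = -1178357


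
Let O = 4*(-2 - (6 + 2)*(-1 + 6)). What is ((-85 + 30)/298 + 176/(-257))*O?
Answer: 5592972/38293 ≈ 146.06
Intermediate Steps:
O = -168 (O = 4*(-2 - 8*5) = 4*(-2 - 1*40) = 4*(-2 - 40) = 4*(-42) = -168)
((-85 + 30)/298 + 176/(-257))*O = ((-85 + 30)/298 + 176/(-257))*(-168) = (-55*1/298 + 176*(-1/257))*(-168) = (-55/298 - 176/257)*(-168) = -66583/76586*(-168) = 5592972/38293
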